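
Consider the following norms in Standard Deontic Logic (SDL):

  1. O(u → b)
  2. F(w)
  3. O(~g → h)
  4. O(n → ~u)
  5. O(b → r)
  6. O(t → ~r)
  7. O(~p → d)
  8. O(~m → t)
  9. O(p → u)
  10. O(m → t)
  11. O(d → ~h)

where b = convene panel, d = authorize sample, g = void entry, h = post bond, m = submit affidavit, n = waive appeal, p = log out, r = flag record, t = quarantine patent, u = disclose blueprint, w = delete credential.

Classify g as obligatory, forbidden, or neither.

Obligatory

Premises 8 and 10 are O(~m → t) and O(m → t); every ideal world satisfies ~m or m, so in either case t holds — hence O(t).
From O(t) and premise 6, O(t → ~r), we obtain O(~r).
Premise 5 is O(b → r); contrapositively O(~r → ~b). Since O(~r) holds, K gives O(~b).
Premise 1, O(u → b), contraposes to O(~b → ~u); with O(~b) we get O(~u).
The contrapositive of premise 9 (O(p → u)) is O(~u → ~p), and O(~u) is already established, so O(~p).
With premise 7, O(~p → d), the K-axiom yields O(d).
Applying K to premise 11 (O(d → ~h)) and O(d) yields O(~h).
Premise 3 is O(~g → h); contrapositively O(~h → g). Since O(~h) holds, K gives O(g).
Premises 2, 4 do not contribute to this derivation.
Hence g is obligatory.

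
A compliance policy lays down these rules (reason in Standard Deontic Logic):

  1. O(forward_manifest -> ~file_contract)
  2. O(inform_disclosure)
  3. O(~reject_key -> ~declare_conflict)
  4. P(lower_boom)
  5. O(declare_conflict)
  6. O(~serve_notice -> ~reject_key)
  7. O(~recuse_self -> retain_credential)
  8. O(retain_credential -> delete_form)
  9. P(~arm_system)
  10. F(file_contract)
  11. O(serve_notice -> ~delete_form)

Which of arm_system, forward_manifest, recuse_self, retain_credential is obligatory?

Premise 5 states O(declare_conflict) outright.
The contrapositive of premise 3 (O(~reject_key -> ~declare_conflict)) is O(declare_conflict -> reject_key), and O(declare_conflict) is already established, so O(reject_key).
Premise 6 is O(~serve_notice -> ~reject_key); contrapositively O(reject_key -> serve_notice). Since O(reject_key) holds, K gives O(serve_notice).
Premise 11 is O(serve_notice -> ~delete_form); since O(serve_notice), deontic closure gives O(~delete_form).
Premise 8, O(retain_credential -> delete_form), contraposes to O(~delete_form -> ~retain_credential); with O(~delete_form) we get O(~retain_credential).
The contrapositive of premise 7 (O(~recuse_self -> retain_credential)) is O(~retain_credential -> recuse_self), and O(~retain_credential) is already established, so O(recuse_self).
So O(recuse_self) holds — recuse_self is obligatory. None of the other listed options is made obligatory by any chain of premises.

recuse_self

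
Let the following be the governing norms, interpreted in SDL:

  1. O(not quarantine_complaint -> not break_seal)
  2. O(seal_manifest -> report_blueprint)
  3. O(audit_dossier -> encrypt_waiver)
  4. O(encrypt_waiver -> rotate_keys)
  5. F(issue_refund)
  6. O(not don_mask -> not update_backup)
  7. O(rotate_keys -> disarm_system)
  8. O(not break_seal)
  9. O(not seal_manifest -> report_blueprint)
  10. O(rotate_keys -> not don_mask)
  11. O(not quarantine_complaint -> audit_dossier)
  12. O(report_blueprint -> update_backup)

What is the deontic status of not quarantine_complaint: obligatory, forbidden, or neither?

Premises 9 and 2 are O(not seal_manifest -> report_blueprint) and O(seal_manifest -> report_blueprint); every ideal world satisfies not seal_manifest or seal_manifest, so in either case report_blueprint holds — hence O(report_blueprint).
Applying K to premise 12 (O(report_blueprint -> update_backup)) and O(report_blueprint) yields O(update_backup).
Premise 6, O(not don_mask -> not update_backup), contraposes to O(update_backup -> don_mask); with O(update_backup) we get O(don_mask).
Premise 10, O(rotate_keys -> not don_mask), contraposes to O(don_mask -> not rotate_keys); with O(don_mask) we get O(not rotate_keys).
Premise 4 is O(encrypt_waiver -> rotate_keys); contrapositively O(not rotate_keys -> not encrypt_waiver). Since O(not rotate_keys) holds, K gives O(not encrypt_waiver).
The contrapositive of premise 3 (O(audit_dossier -> encrypt_waiver)) is O(not encrypt_waiver -> not audit_dossier), and O(not encrypt_waiver) is already established, so O(not audit_dossier).
The contrapositive of premise 11 (O(not quarantine_complaint -> audit_dossier)) is O(not audit_dossier -> quarantine_complaint), and O(not audit_dossier) is already established, so O(quarantine_complaint).
Premises 1, 5, 7, 8 do not contribute to this derivation.
Thus O(quarantine_complaint), which is F(not quarantine_complaint): not quarantine_complaint is forbidden.

Forbidden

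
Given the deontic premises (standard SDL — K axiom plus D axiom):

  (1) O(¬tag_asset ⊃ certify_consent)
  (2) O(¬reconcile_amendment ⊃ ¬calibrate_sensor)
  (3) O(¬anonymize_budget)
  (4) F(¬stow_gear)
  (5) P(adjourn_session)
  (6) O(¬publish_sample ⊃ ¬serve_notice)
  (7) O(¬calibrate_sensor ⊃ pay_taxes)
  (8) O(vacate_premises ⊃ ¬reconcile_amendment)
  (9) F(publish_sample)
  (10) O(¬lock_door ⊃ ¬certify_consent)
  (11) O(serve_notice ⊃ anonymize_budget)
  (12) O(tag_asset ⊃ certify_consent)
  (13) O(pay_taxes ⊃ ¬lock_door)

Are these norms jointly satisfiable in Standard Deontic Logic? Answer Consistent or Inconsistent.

Consistent

Premise 11 is O(serve_notice ⊃ anonymize_budget), but O(serve_notice) is not derivable from the premises, so it does not yield O(anonymize_budget).
So O(anonymize_budget) is not derivable, and the apparent clash with O(¬anonymize_budget) does not arise.
A world satisfying every obligation exists (e.g. adjourn_session=false, anonymize_budget=false, calibrate_sensor=true, certify_consent=true, lock_door=true, pay_taxes=false, publish_sample=false, reconcile_amendment=true, serve_notice=false, stow_gear=true, tag_asset=false, vacate_premises=false); no atom is both obligatory and forbidden, so the set is consistent.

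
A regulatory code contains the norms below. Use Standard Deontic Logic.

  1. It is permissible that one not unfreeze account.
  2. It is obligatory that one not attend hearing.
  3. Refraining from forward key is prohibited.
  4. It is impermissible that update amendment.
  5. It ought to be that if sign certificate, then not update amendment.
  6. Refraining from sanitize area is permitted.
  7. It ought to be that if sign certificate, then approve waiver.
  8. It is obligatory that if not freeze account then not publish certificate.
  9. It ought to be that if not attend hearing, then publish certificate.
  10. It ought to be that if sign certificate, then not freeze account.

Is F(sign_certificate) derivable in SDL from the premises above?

Yes

Premise 2 gives O(¬attend_hearing).
Premise 9 is O(¬attend_hearing → publish_certificate); since O(¬attend_hearing), deontic closure gives O(publish_certificate).
Premise 8 is O(¬freeze_account → ¬publish_certificate); contrapositively O(publish_certificate → freeze_account). Since O(publish_certificate) holds, K gives O(freeze_account).
Premise 10, O(sign_certificate → ¬freeze_account), contraposes to O(freeze_account → ¬sign_certificate); with O(freeze_account) we get O(¬sign_certificate).
Premises 1, 3, 4, 5, 6, 7 do not contribute to this derivation.
So O(¬sign_certificate) holds, i.e. F(sign_certificate). The claim follows.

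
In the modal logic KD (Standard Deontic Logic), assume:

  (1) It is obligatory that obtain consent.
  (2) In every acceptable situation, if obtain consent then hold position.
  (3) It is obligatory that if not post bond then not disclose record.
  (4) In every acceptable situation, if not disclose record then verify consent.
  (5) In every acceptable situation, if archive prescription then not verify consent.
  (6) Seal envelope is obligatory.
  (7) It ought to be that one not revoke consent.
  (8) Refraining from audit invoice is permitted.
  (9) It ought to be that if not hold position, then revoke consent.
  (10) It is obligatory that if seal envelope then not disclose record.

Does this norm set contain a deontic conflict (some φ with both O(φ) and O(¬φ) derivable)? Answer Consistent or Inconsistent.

Premise 9 is O(¬hold_position → revoke_consent), but O(¬hold_position) is not derivable from the premises, so it does not yield O(revoke_consent).
So O(revoke_consent) is not derivable, and the apparent clash with O(¬revoke_consent) does not arise.
A world satisfying every obligation exists (e.g. archive_prescription=false, audit_invoice=false, disclose_record=false, hold_position=true, obtain_consent=true, post_bond=false, revoke_consent=false, seal_envelope=true, verify_consent=true); no atom is both obligatory and forbidden, so the set is consistent.

Consistent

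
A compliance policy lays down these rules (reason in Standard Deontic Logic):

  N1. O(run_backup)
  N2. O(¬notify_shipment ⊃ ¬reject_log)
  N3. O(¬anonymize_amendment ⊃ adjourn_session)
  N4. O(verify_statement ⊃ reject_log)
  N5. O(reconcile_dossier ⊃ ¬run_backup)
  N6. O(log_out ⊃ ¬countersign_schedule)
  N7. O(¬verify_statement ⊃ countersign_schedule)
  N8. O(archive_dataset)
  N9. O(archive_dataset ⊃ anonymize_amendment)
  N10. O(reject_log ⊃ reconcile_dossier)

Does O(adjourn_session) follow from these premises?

No

Premise 3 is O(¬anonymize_amendment ⊃ adjourn_session), but O(¬anonymize_amendment) is not derivable from the premises, so it does not yield O(adjourn_session).
No other premise forces O(adjourn_session). An ideal world satisfying every premise can still have adjourn_session false, so O(adjourn_session) is not derivable.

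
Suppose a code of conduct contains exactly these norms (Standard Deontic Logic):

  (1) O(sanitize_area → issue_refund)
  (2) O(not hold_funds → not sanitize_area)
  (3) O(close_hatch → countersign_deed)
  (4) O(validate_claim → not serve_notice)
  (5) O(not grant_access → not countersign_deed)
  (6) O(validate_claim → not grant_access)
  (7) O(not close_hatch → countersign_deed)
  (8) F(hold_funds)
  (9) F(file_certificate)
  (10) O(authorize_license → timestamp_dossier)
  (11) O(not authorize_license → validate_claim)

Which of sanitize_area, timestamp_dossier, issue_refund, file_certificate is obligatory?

Premises 7 and 3 cover both cases: O(not close_hatch → countersign_deed) and O(close_hatch → countersign_deed). Since not close_hatch ∨ close_hatch is a tautology, O(countersign_deed) follows.
The contrapositive of premise 5 (O(not grant_access → not countersign_deed)) is O(countersign_deed → grant_access), and O(countersign_deed) is already established, so O(grant_access).
Premise 6 is O(validate_claim → not grant_access); contrapositively O(grant_access → not validate_claim). Since O(grant_access) holds, K gives O(not validate_claim).
Premise 11, O(not authorize_license → validate_claim), contraposes to O(not validate_claim → authorize_license); with O(not validate_claim) we get O(authorize_license).
From O(authorize_license) and premise 10, O(authorize_license → timestamp_dossier), we obtain O(timestamp_dossier).
So O(timestamp_dossier) holds — timestamp_dossier is obligatory. None of the other listed options is made obligatory by any chain of premises.

timestamp_dossier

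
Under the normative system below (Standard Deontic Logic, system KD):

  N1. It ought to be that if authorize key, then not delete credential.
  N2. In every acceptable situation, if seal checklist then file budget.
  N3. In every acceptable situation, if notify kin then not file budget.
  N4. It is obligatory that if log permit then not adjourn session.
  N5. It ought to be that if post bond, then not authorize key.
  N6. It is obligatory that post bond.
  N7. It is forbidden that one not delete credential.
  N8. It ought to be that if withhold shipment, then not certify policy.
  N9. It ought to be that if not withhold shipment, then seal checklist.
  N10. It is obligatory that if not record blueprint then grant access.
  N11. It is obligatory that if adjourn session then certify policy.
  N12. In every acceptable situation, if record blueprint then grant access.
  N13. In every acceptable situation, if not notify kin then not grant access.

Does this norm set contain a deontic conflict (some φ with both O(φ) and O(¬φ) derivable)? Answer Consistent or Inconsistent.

Premise 1 is O(authorize_key → ¬delete_credential), but O(authorize_key) is not derivable from the premises, so it does not yield O(¬delete_credential).
So O(¬delete_credential) is not derivable, and the apparent clash with O(delete_credential) does not arise.
A world satisfying every obligation exists (e.g. adjourn_session=false, authorize_key=false, certify_policy=false, delete_credential=true, file_budget=false, grant_access=true, log_permit=false, notify_kin=true, post_bond=true, record_blueprint=false, seal_checklist=false, withhold_shipment=true); no atom is both obligatory and forbidden, so the set is consistent.

Consistent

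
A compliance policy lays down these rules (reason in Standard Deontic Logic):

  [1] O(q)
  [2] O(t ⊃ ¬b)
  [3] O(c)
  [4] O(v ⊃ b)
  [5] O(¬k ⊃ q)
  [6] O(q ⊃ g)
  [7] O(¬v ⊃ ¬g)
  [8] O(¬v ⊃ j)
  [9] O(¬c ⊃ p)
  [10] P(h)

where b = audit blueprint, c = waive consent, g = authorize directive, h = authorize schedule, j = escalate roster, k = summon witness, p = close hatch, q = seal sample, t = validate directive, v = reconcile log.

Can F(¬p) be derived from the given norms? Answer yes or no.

Premise 9 is O(¬c ⊃ p), but O(¬c) is not derivable from the premises, so it does not yield O(p).
No other premise forces O(p). An ideal world satisfying every premise can still have ¬p true, so F(¬p) is not derivable.

No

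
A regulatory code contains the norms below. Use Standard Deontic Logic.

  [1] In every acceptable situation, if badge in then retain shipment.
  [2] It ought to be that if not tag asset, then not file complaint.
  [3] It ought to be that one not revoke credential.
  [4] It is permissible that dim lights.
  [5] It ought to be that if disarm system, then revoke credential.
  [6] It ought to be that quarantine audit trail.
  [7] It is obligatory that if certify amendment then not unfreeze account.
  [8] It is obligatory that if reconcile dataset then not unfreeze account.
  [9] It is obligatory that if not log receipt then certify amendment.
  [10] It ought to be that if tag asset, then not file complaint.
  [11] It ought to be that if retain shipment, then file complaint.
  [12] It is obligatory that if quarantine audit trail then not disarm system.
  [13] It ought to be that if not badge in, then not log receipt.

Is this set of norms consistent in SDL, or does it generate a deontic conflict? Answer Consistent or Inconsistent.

Premise 5 is O(disarm_system → revoke_credential), but O(disarm_system) is not derivable from the premises, so it does not yield O(revoke_credential).
So O(revoke_credential) is not derivable, and the apparent clash with O(¬revoke_credential) does not arise.
A world satisfying every obligation exists (e.g. badge_in=false, certify_amendment=true, dim_lights=false, disarm_system=false, file_complaint=false, log_receipt=false, quarantine_audit_trail=true, reconcile_dataset=false, retain_shipment=false, revoke_credential=false, tag_asset=false, unfreeze_account=false); no atom is both obligatory and forbidden, so the set is consistent.

Consistent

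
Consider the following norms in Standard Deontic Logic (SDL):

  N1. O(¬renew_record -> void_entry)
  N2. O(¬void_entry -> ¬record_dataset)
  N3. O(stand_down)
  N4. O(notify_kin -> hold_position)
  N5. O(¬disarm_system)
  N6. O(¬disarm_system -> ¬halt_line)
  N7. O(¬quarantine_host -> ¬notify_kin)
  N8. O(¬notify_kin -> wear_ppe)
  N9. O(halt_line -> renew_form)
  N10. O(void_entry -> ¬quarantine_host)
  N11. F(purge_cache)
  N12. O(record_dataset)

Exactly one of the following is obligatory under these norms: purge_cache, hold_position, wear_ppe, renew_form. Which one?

wear_ppe

From premise 12 we have O(record_dataset).
The contrapositive of premise 2 (O(¬void_entry -> ¬record_dataset)) is O(record_dataset -> void_entry), and O(record_dataset) is already established, so O(void_entry).
Applying K to premise 10 (O(void_entry -> ¬quarantine_host)) and O(void_entry) yields O(¬quarantine_host).
Premise 7 is O(¬quarantine_host -> ¬notify_kin); since O(¬quarantine_host), deontic closure gives O(¬notify_kin).
Applying K to premise 8 (O(¬notify_kin -> wear_ppe)) and O(¬notify_kin) yields O(wear_ppe).
So O(wear_ppe) holds — wear_ppe is obligatory. None of the other listed options is made obligatory by any chain of premises.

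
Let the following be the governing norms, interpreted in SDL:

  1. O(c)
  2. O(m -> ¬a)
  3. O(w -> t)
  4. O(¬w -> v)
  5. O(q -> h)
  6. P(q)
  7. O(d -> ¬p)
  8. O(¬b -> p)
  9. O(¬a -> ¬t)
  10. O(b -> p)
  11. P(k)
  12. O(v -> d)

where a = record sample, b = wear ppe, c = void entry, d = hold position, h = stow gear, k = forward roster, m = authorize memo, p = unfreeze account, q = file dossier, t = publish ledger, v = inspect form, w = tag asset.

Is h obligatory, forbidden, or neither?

Premise 5 is O(q -> h), but O(q) is not derivable from the premises (the permission P(q) asserts only ¬O(¬q), not O(q)), so it does not yield O(h).
No premise or chain of K-axiom applications forces O(h), and none forces O(¬h). So h is neither obligatory nor forbidden under these norms.

Neither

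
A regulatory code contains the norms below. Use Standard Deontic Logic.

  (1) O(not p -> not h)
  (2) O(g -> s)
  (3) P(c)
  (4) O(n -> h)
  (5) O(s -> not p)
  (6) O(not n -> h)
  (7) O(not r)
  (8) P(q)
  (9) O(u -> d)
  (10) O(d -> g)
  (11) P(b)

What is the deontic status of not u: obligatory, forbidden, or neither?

By case analysis on n: premise 4 gives O(n -> h) and premise 6 gives O(not n -> h), so O(h) either way.
The contrapositive of premise 1 (O(not p -> not h)) is O(h -> p), and O(h) is already established, so O(p).
Premise 5, O(s -> not p), contraposes to O(p -> not s); with O(p) we get O(not s).
Premise 2, O(g -> s), contraposes to O(not s -> not g); with O(not s) we get O(not g).
Premise 10 is O(d -> g); contrapositively O(not g -> not d). Since O(not g) holds, K gives O(not d).
Premise 9, O(u -> d), contraposes to O(not d -> not u); with O(not d) we get O(not u).
Premises 3, 7, 8, 11 do not contribute to this derivation.
Hence not u is obligatory.

Obligatory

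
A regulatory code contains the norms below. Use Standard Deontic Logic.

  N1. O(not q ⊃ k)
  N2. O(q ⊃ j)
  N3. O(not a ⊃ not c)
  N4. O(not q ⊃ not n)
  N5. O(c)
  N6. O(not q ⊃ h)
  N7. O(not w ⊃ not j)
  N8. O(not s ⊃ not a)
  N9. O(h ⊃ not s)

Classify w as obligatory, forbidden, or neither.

Premise 5 gives O(c).
The contrapositive of premise 3 (O(not a ⊃ not c)) is O(c ⊃ a), and O(c) is already established, so O(a).
The contrapositive of premise 8 (O(not s ⊃ not a)) is O(a ⊃ s), and O(a) is already established, so O(s).
The contrapositive of premise 9 (O(h ⊃ not s)) is O(s ⊃ not h), and O(s) is already established, so O(not h).
Premise 6, O(not q ⊃ h), contraposes to O(not h ⊃ q); with O(not h) we get O(q).
Premise 2 is O(q ⊃ j); since O(q), deontic closure gives O(j).
Premise 7, O(not w ⊃ not j), contraposes to O(j ⊃ w); with O(j) we get O(w).
Premises 1, 4 do not contribute to this derivation.
Hence w is obligatory.

Obligatory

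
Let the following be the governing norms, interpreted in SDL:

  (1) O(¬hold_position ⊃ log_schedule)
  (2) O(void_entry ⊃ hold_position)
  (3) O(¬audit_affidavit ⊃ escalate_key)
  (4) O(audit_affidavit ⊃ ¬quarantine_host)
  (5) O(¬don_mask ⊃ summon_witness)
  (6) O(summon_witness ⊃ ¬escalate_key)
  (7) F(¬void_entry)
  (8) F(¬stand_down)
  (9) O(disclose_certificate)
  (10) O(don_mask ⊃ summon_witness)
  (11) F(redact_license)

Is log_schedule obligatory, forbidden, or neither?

Neither

Premise 1 is O(¬hold_position ⊃ log_schedule), but O(¬hold_position) is not derivable from the premises, so it does not yield O(log_schedule).
No premise or chain of K-axiom applications forces O(log_schedule), and none forces O(¬log_schedule). So log_schedule is neither obligatory nor forbidden under these norms.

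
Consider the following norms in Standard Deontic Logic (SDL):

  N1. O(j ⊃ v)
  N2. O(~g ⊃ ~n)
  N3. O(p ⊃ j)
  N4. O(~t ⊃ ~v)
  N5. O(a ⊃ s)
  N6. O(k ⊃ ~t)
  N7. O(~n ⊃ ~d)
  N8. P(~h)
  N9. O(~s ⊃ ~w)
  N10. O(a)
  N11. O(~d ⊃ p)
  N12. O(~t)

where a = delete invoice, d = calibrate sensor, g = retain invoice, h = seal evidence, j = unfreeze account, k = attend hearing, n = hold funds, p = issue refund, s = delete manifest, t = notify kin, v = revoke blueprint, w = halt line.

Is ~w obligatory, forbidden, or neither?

Neither

Premise 9 is O(~s ⊃ ~w), but O(~s) is not derivable from the premises, so it does not yield O(~w).
No premise or chain of K-axiom applications forces O(~w), and none forces O(w). So ~w is neither obligatory nor forbidden under these norms.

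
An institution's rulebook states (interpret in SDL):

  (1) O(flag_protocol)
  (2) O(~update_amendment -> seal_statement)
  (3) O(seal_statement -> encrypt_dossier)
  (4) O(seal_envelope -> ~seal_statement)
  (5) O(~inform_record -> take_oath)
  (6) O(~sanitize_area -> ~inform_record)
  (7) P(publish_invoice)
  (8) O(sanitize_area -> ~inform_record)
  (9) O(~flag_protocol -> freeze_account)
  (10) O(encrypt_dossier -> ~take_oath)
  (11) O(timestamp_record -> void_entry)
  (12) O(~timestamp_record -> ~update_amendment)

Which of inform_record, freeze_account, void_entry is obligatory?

void_entry

Premises 6 and 8 are O(~sanitize_area -> ~inform_record) and O(sanitize_area -> ~inform_record); every ideal world satisfies ~sanitize_area or sanitize_area, so in either case ~inform_record holds — hence O(~inform_record).
From O(~inform_record) and premise 5, O(~inform_record -> take_oath), we obtain O(take_oath).
Premise 10 is O(encrypt_dossier -> ~take_oath); contrapositively O(take_oath -> ~encrypt_dossier). Since O(take_oath) holds, K gives O(~encrypt_dossier).
Premise 3, O(seal_statement -> encrypt_dossier), contraposes to O(~encrypt_dossier -> ~seal_statement); with O(~encrypt_dossier) we get O(~seal_statement).
The contrapositive of premise 2 (O(~update_amendment -> seal_statement)) is O(~seal_statement -> update_amendment), and O(~seal_statement) is already established, so O(update_amendment).
Premise 12, O(~timestamp_record -> ~update_amendment), contraposes to O(update_amendment -> timestamp_record); with O(update_amendment) we get O(timestamp_record).
Premise 11 is O(timestamp_record -> void_entry); since O(timestamp_record), deontic closure gives O(void_entry).
So O(void_entry) holds — void_entry is obligatory. None of the other listed options is made obligatory by any chain of premises.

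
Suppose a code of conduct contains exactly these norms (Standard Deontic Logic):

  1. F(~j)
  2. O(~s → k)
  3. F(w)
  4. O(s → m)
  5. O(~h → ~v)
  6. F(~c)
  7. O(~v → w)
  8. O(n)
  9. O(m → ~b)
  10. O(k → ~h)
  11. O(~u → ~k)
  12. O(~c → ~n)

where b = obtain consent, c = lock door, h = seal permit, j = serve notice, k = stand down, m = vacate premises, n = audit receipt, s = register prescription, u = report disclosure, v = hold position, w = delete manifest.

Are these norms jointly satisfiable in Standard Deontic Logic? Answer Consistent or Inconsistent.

Consistent

Premise 12 is O(~c → ~n), but O(~c) is not derivable from the premises, so it does not yield O(~n).
So O(~n) is not derivable, and the apparent clash with O(n) does not arise.
A world satisfying every obligation exists (e.g. b=false, c=true, h=true, j=true, k=false, m=true, n=true, s=true, u=false, v=true, w=false); no atom is both obligatory and forbidden, so the set is consistent.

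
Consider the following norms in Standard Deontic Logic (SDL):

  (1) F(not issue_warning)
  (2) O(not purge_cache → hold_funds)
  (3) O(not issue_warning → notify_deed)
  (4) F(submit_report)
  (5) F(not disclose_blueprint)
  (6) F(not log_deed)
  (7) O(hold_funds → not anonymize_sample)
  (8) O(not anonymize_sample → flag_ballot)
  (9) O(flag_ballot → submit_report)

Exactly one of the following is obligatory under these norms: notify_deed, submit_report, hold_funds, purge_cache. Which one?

F(submit_report) at premise 4 means O(not submit_report).
The contrapositive of premise 9 (O(flag_ballot → submit_report)) is O(not submit_report → not flag_ballot), and O(not submit_report) is already established, so O(not flag_ballot).
Premise 8, O(not anonymize_sample → flag_ballot), contraposes to O(not flag_ballot → anonymize_sample); with O(not flag_ballot) we get O(anonymize_sample).
The contrapositive of premise 7 (O(hold_funds → not anonymize_sample)) is O(anonymize_sample → not hold_funds), and O(anonymize_sample) is already established, so O(not hold_funds).
The contrapositive of premise 2 (O(not purge_cache → hold_funds)) is O(not hold_funds → purge_cache), and O(not hold_funds) is already established, so O(purge_cache).
So O(purge_cache) holds — purge_cache is obligatory. None of the other listed options is made obligatory by any chain of premises.

purge_cache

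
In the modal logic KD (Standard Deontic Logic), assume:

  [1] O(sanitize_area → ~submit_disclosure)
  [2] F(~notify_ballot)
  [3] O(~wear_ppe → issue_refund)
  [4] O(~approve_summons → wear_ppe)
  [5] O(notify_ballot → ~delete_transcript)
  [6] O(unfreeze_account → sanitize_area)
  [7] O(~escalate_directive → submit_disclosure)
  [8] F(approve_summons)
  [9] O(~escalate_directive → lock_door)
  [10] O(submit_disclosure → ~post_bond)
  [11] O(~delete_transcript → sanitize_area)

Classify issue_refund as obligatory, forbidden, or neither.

Neither

Premise 3 is O(~wear_ppe → issue_refund), but O(~wear_ppe) is not derivable from the premises, so it does not yield O(issue_refund).
No premise or chain of K-axiom applications forces O(issue_refund), and none forces O(~issue_refund). So issue_refund is neither obligatory nor forbidden under these norms.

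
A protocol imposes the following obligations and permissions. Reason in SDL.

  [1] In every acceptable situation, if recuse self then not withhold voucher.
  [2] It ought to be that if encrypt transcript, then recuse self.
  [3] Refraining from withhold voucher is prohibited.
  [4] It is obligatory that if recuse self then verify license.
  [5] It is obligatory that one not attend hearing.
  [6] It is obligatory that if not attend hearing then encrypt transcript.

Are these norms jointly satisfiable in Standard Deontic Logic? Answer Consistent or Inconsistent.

Inconsistent

F(¬withhold_voucher) at premise 3 means O(withhold_voucher).
The contrapositive of premise 1 (O(recuse_self → ¬withhold_voucher)) is O(withhold_voucher → ¬recuse_self), and O(withhold_voucher) is already established, so O(¬recuse_self).
The contrapositive of premise 2 (O(encrypt_transcript → recuse_self)) is O(¬recuse_self → ¬encrypt_transcript), and O(¬recuse_self) is already established, so O(¬encrypt_transcript).
The contrapositive of premise 6 (O(¬attend_hearing → encrypt_transcript)) is O(¬encrypt_transcript → attend_hearing), and O(¬encrypt_transcript) is already established, so O(attend_hearing).
However, premise 5 gives O(¬attend_hearing).
We now have both O(attend_hearing) and O(¬attend_hearing) — attend_hearing is simultaneously obligatory and forbidden, violating the D-axiom.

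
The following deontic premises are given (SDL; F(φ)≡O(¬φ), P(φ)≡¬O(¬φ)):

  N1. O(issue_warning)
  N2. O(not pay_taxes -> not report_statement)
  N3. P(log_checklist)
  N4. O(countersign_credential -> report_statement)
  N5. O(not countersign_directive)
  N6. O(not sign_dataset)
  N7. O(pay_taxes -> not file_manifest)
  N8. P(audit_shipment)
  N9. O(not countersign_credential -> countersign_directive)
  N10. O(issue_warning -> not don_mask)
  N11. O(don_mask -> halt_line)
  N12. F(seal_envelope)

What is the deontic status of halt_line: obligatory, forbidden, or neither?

Premise 11 is O(don_mask -> halt_line), but O(don_mask) is not derivable from the premises, so it does not yield O(halt_line).
No premise or chain of K-axiom applications forces O(halt_line), and none forces O(not halt_line). So halt_line is neither obligatory nor forbidden under these norms.

Neither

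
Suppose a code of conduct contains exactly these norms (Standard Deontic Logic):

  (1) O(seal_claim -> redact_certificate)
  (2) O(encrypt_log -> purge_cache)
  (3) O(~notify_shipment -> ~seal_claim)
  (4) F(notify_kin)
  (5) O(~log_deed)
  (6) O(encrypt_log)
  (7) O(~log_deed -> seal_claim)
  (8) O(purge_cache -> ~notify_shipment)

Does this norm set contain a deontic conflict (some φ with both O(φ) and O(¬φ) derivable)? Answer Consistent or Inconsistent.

Premise 6 gives O(encrypt_log).
With premise 2, O(encrypt_log -> purge_cache), the K-axiom yields O(purge_cache).
From O(purge_cache) and premise 8, O(purge_cache -> ~notify_shipment), we obtain O(~notify_shipment).
Premise 3 is O(~notify_shipment -> ~seal_claim); since O(~notify_shipment), deontic closure gives O(~seal_claim).
Premise 7 is O(~log_deed -> seal_claim); contrapositively O(~seal_claim -> log_deed). Since O(~seal_claim) holds, K gives O(log_deed).
Yet premise 5 states O(~log_deed).
We now have both O(log_deed) and O(~log_deed) — log_deed is simultaneously obligatory and forbidden, violating the D-axiom.

Inconsistent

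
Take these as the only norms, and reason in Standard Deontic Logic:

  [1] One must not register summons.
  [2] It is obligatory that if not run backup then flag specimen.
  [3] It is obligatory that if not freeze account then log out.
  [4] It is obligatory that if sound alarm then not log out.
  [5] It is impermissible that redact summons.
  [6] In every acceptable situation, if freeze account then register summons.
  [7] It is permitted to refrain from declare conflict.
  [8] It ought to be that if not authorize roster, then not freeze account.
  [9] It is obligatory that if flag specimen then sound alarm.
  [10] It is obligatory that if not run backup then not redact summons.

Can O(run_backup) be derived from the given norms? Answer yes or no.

Premise 1 is F(register_summons), i.e. O(¬register_summons).
Premise 6, O(freeze_account → register_summons), contraposes to O(¬register_summons → ¬freeze_account); with O(¬register_summons) we get O(¬freeze_account).
From O(¬freeze_account) and premise 3, O(¬freeze_account → log_out), we obtain O(log_out).
Premise 4, O(sound_alarm → ¬log_out), contraposes to O(log_out → ¬sound_alarm); with O(log_out) we get O(¬sound_alarm).
The contrapositive of premise 9 (O(flag_specimen → sound_alarm)) is O(¬sound_alarm → ¬flag_specimen), and O(¬sound_alarm) is already established, so O(¬flag_specimen).
Premise 2, O(¬run_backup → flag_specimen), contraposes to O(¬flag_specimen → run_backup); with O(¬flag_specimen) we get O(run_backup).
Premises 5, 7, 8, 10 do not contribute to this derivation.
So O(run_backup) follows.

Yes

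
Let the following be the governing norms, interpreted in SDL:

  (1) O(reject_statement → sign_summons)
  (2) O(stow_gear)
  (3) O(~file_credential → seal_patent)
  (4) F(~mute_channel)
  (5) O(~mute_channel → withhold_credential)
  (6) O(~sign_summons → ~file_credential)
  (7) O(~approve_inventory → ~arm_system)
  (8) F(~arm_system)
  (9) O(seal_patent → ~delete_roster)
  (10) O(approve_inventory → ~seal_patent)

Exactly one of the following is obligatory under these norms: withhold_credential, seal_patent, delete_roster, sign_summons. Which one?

Premise 8 is F(~arm_system), i.e. O(arm_system).
Premise 7, O(~approve_inventory → ~arm_system), contraposes to O(arm_system → approve_inventory); with O(arm_system) we get O(approve_inventory).
With premise 10, O(approve_inventory → ~seal_patent), the K-axiom yields O(~seal_patent).
Premise 3, O(~file_credential → seal_patent), contraposes to O(~seal_patent → file_credential); with O(~seal_patent) we get O(file_credential).
Premise 6, O(~sign_summons → ~file_credential), contraposes to O(file_credential → sign_summons); with O(file_credential) we get O(sign_summons).
So O(sign_summons) holds — sign_summons is obligatory. None of the other listed options is made obligatory by any chain of premises.

sign_summons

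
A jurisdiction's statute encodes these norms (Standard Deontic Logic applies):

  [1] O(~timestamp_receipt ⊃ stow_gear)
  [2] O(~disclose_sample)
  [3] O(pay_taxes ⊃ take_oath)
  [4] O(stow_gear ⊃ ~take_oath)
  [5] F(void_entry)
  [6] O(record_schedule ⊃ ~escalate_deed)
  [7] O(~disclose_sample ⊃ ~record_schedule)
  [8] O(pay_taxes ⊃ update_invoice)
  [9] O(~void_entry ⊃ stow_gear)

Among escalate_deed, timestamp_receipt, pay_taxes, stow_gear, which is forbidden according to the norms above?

F(void_entry) at premise 5 means O(~void_entry).
From O(~void_entry) and premise 9, O(~void_entry ⊃ stow_gear), we obtain O(stow_gear).
With premise 4, O(stow_gear ⊃ ~take_oath), the K-axiom yields O(~take_oath).
Premise 3, O(pay_taxes ⊃ take_oath), contraposes to O(~take_oath ⊃ ~pay_taxes); with O(~take_oath) we get O(~pay_taxes).
So O(~pay_taxes) holds, i.e. pay_taxes is forbidden. None of the other listed options is forbidden under the premises.

pay_taxes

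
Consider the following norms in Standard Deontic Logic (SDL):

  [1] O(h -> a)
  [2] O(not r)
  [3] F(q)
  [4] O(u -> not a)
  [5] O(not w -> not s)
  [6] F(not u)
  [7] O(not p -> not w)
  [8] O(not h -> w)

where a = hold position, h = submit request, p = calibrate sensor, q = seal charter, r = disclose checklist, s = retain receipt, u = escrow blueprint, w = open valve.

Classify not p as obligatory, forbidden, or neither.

Forbidden

Premise 6 is F(not u), i.e. O(u).
From O(u) and premise 4, O(u -> not a), we obtain O(not a).
Premise 1, O(h -> a), contraposes to O(not a -> not h); with O(not a) we get O(not h).
With premise 8, O(not h -> w), the K-axiom yields O(w).
Premise 7, O(not p -> not w), contraposes to O(w -> p); with O(w) we get O(p).
Premises 2, 3, 5 do not contribute to this derivation.
Thus O(p), which is F(not p): not p is forbidden.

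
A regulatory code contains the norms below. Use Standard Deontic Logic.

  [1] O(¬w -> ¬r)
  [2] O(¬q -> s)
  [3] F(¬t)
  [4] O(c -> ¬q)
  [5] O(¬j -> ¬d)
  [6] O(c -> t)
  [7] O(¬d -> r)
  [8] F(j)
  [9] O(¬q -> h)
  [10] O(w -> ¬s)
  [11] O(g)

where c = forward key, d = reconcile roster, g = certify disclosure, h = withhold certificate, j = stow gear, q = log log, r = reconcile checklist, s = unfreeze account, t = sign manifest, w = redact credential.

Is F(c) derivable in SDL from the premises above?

F(j) at premise 8 means O(¬j).
With premise 5, O(¬j -> ¬d), the K-axiom yields O(¬d).
Applying K to premise 7 (O(¬d -> r)) and O(¬d) yields O(r).
Premise 1 is O(¬w -> ¬r); contrapositively O(r -> w). Since O(r) holds, K gives O(w).
Applying K to premise 10 (O(w -> ¬s)) and O(w) yields O(¬s).
Premise 2, O(¬q -> s), contraposes to O(¬s -> q); with O(¬s) we get O(q).
Premise 4 is O(c -> ¬q); contrapositively O(q -> ¬c). Since O(q) holds, K gives O(¬c).
Premises 3, 6, 9, 11 do not contribute to this derivation.
So O(¬c) holds, i.e. F(c). The claim follows.

Yes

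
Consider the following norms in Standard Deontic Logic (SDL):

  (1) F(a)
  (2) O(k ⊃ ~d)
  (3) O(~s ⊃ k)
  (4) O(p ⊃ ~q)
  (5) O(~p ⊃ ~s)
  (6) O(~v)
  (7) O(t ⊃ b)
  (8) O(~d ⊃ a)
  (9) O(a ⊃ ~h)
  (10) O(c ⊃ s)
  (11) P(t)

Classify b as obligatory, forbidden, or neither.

Neither

Premise 7 is O(t ⊃ b), but O(t) is not derivable from the premises (the permission P(t) asserts only ~O(~t), not O(t)), so it does not yield O(b).
No premise or chain of K-axiom applications forces O(b), and none forces O(~b). So b is neither obligatory nor forbidden under these norms.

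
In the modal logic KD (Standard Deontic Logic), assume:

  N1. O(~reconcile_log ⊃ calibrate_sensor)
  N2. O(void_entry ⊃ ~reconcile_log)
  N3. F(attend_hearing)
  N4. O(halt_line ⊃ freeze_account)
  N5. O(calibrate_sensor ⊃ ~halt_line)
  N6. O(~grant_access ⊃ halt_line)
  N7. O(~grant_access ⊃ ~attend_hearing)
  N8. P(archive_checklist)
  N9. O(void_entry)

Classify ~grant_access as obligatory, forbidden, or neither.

Premise 9 states O(void_entry) outright.
Applying K to premise 2 (O(void_entry ⊃ ~reconcile_log)) and O(void_entry) yields O(~reconcile_log).
From O(~reconcile_log) and premise 1, O(~reconcile_log ⊃ calibrate_sensor), we obtain O(calibrate_sensor).
With premise 5, O(calibrate_sensor ⊃ ~halt_line), the K-axiom yields O(~halt_line).
Premise 6, O(~grant_access ⊃ halt_line), contraposes to O(~halt_line ⊃ grant_access); with O(~halt_line) we get O(grant_access).
Premises 3, 4, 7, 8 do not contribute to this derivation.
Thus O(grant_access), which is F(~grant_access): ~grant_access is forbidden.

Forbidden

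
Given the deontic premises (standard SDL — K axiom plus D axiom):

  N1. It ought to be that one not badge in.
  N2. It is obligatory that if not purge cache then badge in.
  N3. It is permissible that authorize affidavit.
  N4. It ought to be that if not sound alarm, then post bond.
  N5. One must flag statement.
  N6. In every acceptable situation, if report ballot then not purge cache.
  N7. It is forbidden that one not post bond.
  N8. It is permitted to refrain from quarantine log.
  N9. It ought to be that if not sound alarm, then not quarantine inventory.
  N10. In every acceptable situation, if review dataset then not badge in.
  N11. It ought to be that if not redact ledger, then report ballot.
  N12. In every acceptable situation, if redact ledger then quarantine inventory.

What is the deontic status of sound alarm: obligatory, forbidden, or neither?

Premise 1 states O(¬badge_in) outright.
The contrapositive of premise 2 (O(¬purge_cache → badge_in)) is O(¬badge_in → purge_cache), and O(¬badge_in) is already established, so O(purge_cache).
The contrapositive of premise 6 (O(report_ballot → ¬purge_cache)) is O(purge_cache → ¬report_ballot), and O(purge_cache) is already established, so O(¬report_ballot).
Premise 11 is O(¬redact_ledger → report_ballot); contrapositively O(¬report_ballot → redact_ledger). Since O(¬report_ballot) holds, K gives O(redact_ledger).
Premise 12 is O(redact_ledger → quarantine_inventory); since O(redact_ledger), deontic closure gives O(quarantine_inventory).
Premise 9, O(¬sound_alarm → ¬quarantine_inventory), contraposes to O(quarantine_inventory → sound_alarm); with O(quarantine_inventory) we get O(sound_alarm).
Premises 3, 4, 5, 7, 8, 10 do not contribute to this derivation.
Hence sound_alarm is obligatory.

Obligatory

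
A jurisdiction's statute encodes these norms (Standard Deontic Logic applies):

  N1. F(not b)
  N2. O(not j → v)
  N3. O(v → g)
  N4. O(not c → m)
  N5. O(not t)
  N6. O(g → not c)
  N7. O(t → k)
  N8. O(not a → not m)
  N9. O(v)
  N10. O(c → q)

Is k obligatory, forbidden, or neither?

Premise 7 is O(t → k), but O(t) is not derivable from the premises, so it does not yield O(k).
No premise or chain of K-axiom applications forces O(k), and none forces O(not k). So k is neither obligatory nor forbidden under these norms.

Neither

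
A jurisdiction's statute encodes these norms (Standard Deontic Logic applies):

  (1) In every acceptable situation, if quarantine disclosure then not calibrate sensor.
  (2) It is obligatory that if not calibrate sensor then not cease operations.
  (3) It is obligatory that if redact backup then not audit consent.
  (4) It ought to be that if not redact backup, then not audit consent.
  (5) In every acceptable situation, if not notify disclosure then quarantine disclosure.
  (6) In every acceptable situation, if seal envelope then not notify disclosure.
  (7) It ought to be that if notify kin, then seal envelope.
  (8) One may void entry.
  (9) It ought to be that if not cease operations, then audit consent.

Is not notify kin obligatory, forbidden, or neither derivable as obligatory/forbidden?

Obligatory

Premises 3 and 4 cover both cases: O(redact_backup → ¬audit_consent) and O(¬redact_backup → ¬audit_consent). Since redact_backup ∨ ¬redact_backup is a tautology, O(¬audit_consent) follows.
Premise 9 is O(¬cease_operations → audit_consent); contrapositively O(¬audit_consent → cease_operations). Since O(¬audit_consent) holds, K gives O(cease_operations).
Premise 2 is O(¬calibrate_sensor → ¬cease_operations); contrapositively O(cease_operations → calibrate_sensor). Since O(cease_operations) holds, K gives O(calibrate_sensor).
Premise 1, O(quarantine_disclosure → ¬calibrate_sensor), contraposes to O(calibrate_sensor → ¬quarantine_disclosure); with O(calibrate_sensor) we get O(¬quarantine_disclosure).
The contrapositive of premise 5 (O(¬notify_disclosure → quarantine_disclosure)) is O(¬quarantine_disclosure → notify_disclosure), and O(¬quarantine_disclosure) is already established, so O(notify_disclosure).
Premise 6 is O(seal_envelope → ¬notify_disclosure); contrapositively O(notify_disclosure → ¬seal_envelope). Since O(notify_disclosure) holds, K gives O(¬seal_envelope).
Premise 7, O(notify_kin → seal_envelope), contraposes to O(¬seal_envelope → ¬notify_kin); with O(¬seal_envelope) we get O(¬notify_kin).
Premise 8 does not contribute to this derivation.
Hence ¬notify_kin is obligatory.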